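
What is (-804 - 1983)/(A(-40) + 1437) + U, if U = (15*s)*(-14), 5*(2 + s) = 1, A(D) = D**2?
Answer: 1145199/3037 ≈ 377.08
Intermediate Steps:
s = -9/5 (s = -2 + (1/5)*1 = -2 + 1/5 = -9/5 ≈ -1.8000)
U = 378 (U = (15*(-9/5))*(-14) = -27*(-14) = 378)
(-804 - 1983)/(A(-40) + 1437) + U = (-804 - 1983)/((-40)**2 + 1437) + 378 = -2787/(1600 + 1437) + 378 = -2787/3037 + 378 = 1145199/3037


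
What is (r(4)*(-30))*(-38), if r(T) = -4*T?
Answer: -18240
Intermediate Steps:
(r(4)*(-30))*(-38) = (-4*4*(-30))*(-38) = -16*(-30)*(-38) = 480*(-38) = -18240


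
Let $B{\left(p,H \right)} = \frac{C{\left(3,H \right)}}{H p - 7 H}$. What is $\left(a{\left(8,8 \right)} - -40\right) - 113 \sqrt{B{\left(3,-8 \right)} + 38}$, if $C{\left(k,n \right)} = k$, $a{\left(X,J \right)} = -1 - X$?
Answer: $31 - \frac{113 \sqrt{2438}}{8} \approx -666.44$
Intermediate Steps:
$B{\left(p,H \right)} = \frac{3}{- 7 H + H p}$ ($B{\left(p,H \right)} = \frac{3}{H p - 7 H} = \frac{3}{- 7 H + H p}$)
$\left(a{\left(8,8 \right)} - -40\right) - 113 \sqrt{B{\left(3,-8 \right)} + 38} = \left(\left(-1 - 8\right) - -40\right) - 113 \sqrt{\frac{3}{\left(-8\right) \left(-7 + 3\right)} + 38} = \left(\left(-1 - 8\right) + 40\right) - 113 \sqrt{3 \left(- \frac{1}{8}\right) \frac{1}{-4} + 38} = \left(-9 + 40\right) - 113 \sqrt{3 \left(- \frac{1}{8}\right) \left(- \frac{1}{4}\right) + 38} = 31 - 113 \sqrt{\frac{3}{32} + 38} = 31 - 113 \sqrt{\frac{1219}{32}} = 31 - 113 \frac{\sqrt{2438}}{8} = 31 - \frac{113 \sqrt{2438}}{8}$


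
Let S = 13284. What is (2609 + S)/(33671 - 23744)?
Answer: 15893/9927 ≈ 1.6010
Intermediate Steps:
(2609 + S)/(33671 - 23744) = (2609 + 13284)/(33671 - 23744) = 15893/9927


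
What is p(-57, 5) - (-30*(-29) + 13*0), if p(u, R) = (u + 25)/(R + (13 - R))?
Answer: -11342/13 ≈ -872.46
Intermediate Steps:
p(u, R) = 25/13 + u/13 (p(u, R) = (25 + u)/13 = (25 + u)*(1/13) = 25/13 + u/13)
p(-57, 5) - (-30*(-29) + 13*0) = (25/13 + (1/13)*(-57)) - (-30*(-29) + 13*0) = (25/13 - 57/13) - (870 + 0) = -32/13 - 1*870 = -32/13 - 870 = -11342/13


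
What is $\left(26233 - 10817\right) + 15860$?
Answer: $31276$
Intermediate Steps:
$\left(26233 - 10817\right) + 15860 = 15416 + 15860 = 31276$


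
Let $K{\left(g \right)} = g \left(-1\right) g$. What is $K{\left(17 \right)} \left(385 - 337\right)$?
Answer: $-13872$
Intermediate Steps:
$K{\left(g \right)} = - g^{2}$ ($K{\left(g \right)} = - g g = - g^{2}$)
$K{\left(17 \right)} \left(385 - 337\right) = - 17^{2} \left(385 - 337\right) = \left(-1\right) 289 \cdot 48 = \left(-289\right) 48 = -13872$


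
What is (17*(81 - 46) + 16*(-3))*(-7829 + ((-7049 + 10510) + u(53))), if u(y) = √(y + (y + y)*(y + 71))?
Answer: -2389296 + 547*√13197 ≈ -2.3265e+6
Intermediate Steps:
u(y) = √(y + 2*y*(71 + y)) (u(y) = √(y + (2*y)*(71 + y)) = √(y + 2*y*(71 + y)))
(17*(81 - 46) + 16*(-3))*(-7829 + ((-7049 + 10510) + u(53))) = (17*(81 - 46) + 16*(-3))*(-7829 + ((-7049 + 10510) + √(53*(143 + 2*53)))) = (17*35 - 48)*(-7829 + (3461 + √(53*(143 + 106)))) = (595 - 48)*(-7829 + (3461 + √(53*249))) = 547*(-7829 + (3461 + √13197)) = 547*(-4368 + √13197) = -2389296 + 547*√13197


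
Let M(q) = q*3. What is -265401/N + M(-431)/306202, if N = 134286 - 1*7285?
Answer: -81430529295/38887960202 ≈ -2.0940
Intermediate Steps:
M(q) = 3*q
N = 127001 (N = 134286 - 7285 = 127001)
-265401/N + M(-431)/306202 = -265401/127001 + (3*(-431))/306202 = -265401*1/127001 - 1293*1/306202 = -265401/127001 - 1293/306202 = -81430529295/38887960202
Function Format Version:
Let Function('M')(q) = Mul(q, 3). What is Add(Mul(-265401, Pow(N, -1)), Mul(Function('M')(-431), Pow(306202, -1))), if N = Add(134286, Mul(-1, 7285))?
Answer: Rational(-81430529295, 38887960202) ≈ -2.0940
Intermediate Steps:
Function('M')(q) = Mul(3, q)
N = 127001 (N = Add(134286, -7285) = 127001)
Add(Mul(-265401, Pow(N, -1)), Mul(Function('M')(-431), Pow(306202, -1))) = Add(Mul(-265401, Pow(127001, -1)), Mul(Mul(3, -431), Pow(306202, -1))) = Add(Mul(-265401, Rational(1, 127001)), Mul(-1293, Rational(1, 306202))) = Add(Rational(-265401, 127001), Rational(-1293, 306202)) = Rational(-81430529295, 38887960202)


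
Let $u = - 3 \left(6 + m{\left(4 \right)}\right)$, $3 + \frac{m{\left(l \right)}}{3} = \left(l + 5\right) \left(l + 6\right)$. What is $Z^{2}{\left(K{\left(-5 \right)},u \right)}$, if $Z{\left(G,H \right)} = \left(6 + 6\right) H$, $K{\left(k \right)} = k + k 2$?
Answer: $92390544$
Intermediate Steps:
$m{\left(l \right)} = -9 + 3 \left(5 + l\right) \left(6 + l\right)$ ($m{\left(l \right)} = -9 + 3 \left(l + 5\right) \left(l + 6\right) = -9 + 3 \left(5 + l\right) \left(6 + l\right)$)
$K{\left(k \right)} = 3 k$ ($K{\left(k \right)} = k + 2 k = 3 k$)
$u = -801$ ($u = - 3 \left(6 + \left(81 + 3 \cdot 4^{2} + 33 \cdot 4\right)\right) = - 3 \left(6 + \left(81 + 3 \cdot 16 + 132\right)\right) = - 3 \left(6 + \left(81 + 48 + 132\right)\right) = - 3 \left(6 + 261\right) = \left(-3\right) 267 = -801$)
$Z{\left(G,H \right)} = 12 H$
$Z^{2}{\left(K{\left(-5 \right)},u \right)} = \left(12 \left(-801\right)\right)^{2} = \left(-9612\right)^{2} = 92390544$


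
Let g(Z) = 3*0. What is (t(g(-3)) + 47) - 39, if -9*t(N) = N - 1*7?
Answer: 79/9 ≈ 8.7778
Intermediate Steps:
g(Z) = 0
t(N) = 7/9 - N/9 (t(N) = -(N - 1*7)/9 = -(N - 7)/9 = -(-7 + N)/9 = 7/9 - N/9)
(t(g(-3)) + 47) - 39 = ((7/9 - ⅑*0) + 47) - 39 = ((7/9 + 0) + 47) - 39 = (7/9 + 47) - 39 = 430/9 - 39 = 79/9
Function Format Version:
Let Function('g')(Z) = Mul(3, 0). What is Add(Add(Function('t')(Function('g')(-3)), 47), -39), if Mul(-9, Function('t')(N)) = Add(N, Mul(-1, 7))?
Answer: Rational(79, 9) ≈ 8.7778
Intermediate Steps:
Function('g')(Z) = 0
Function('t')(N) = Add(Rational(7, 9), Mul(Rational(-1, 9), N)) (Function('t')(N) = Mul(Rational(-1, 9), Add(N, Mul(-1, 7))) = Mul(Rational(-1, 9), Add(N, -7)) = Mul(Rational(-1, 9), Add(-7, N)) = Add(Rational(7, 9), Mul(Rational(-1, 9), N)))
Add(Add(Function('t')(Function('g')(-3)), 47), -39) = Add(Add(Add(Rational(7, 9), Mul(Rational(-1, 9), 0)), 47), -39) = Add(Add(Add(Rational(7, 9), 0), 47), -39) = Add(Add(Rational(7, 9), 47), -39) = Add(Rational(430, 9), -39) = Rational(79, 9)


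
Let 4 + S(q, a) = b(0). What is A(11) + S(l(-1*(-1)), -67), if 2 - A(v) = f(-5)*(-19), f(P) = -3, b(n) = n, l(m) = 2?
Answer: -59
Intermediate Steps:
S(q, a) = -4 (S(q, a) = -4 + 0 = -4)
A(v) = -55 (A(v) = 2 - (-3)*(-19) = 2 - 1*57 = 2 - 57 = -55)
A(11) + S(l(-1*(-1)), -67) = -55 - 4 = -59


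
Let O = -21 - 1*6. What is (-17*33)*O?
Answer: 15147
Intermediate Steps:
O = -27 (O = -21 - 6 = -27)
(-17*33)*O = -17*33*(-27) = -561*(-27) = 15147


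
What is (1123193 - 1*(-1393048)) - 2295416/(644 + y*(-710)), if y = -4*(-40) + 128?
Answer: 128225698973/50959 ≈ 2.5163e+6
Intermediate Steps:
y = 288 (y = 160 + 128 = 288)
(1123193 - 1*(-1393048)) - 2295416/(644 + y*(-710)) = (1123193 - 1*(-1393048)) - 2295416/(644 + 288*(-710)) = (1123193 + 1393048) - 2295416/(644 - 204480) = 2516241 - 2295416/(-203836) = 2516241 - 2295416*(-1)/203836 = 2516241 - 1*(-573854/50959) = 2516241 + 573854/50959 = 128225698973/50959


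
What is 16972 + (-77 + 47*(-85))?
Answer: 12900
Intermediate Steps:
16972 + (-77 + 47*(-85)) = 16972 + (-77 - 3995) = 16972 - 4072 = 12900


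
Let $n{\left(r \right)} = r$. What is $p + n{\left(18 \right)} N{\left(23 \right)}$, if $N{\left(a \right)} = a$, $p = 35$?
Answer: $449$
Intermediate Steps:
$p + n{\left(18 \right)} N{\left(23 \right)} = 35 + 18 \cdot 23 = 35 + 414 = 449$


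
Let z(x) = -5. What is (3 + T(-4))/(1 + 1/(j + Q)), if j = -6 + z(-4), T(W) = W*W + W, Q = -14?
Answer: 125/8 ≈ 15.625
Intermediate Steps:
T(W) = W + W**2 (T(W) = W**2 + W = W + W**2)
j = -11 (j = -6 - 5 = -11)
(3 + T(-4))/(1 + 1/(j + Q)) = (3 - 4*(1 - 4))/(1 + 1/(-11 - 14)) = (3 - 4*(-3))/(1 + 1/(-25)) = (3 + 12)/(1 - 1/25) = 15/(24/25) = (25/24)*15 = 125/8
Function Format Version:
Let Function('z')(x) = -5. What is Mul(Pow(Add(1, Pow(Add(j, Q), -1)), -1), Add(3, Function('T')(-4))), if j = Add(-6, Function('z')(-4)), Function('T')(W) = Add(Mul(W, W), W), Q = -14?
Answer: Rational(125, 8) ≈ 15.625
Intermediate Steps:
Function('T')(W) = Add(W, Pow(W, 2)) (Function('T')(W) = Add(Pow(W, 2), W) = Add(W, Pow(W, 2)))
j = -11 (j = Add(-6, -5) = -11)
Mul(Pow(Add(1, Pow(Add(j, Q), -1)), -1), Add(3, Function('T')(-4))) = Mul(Pow(Add(1, Pow(Add(-11, -14), -1)), -1), Add(3, Mul(-4, Add(1, -4)))) = Mul(Pow(Add(1, Pow(-25, -1)), -1), Add(3, Mul(-4, -3))) = Mul(Pow(Add(1, Rational(-1, 25)), -1), Add(3, 12)) = Mul(Pow(Rational(24, 25), -1), 15) = Mul(Rational(25, 24), 15) = Rational(125, 8)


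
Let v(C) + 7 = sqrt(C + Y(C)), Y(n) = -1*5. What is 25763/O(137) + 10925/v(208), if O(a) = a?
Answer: 2063511/3014 + 10925*sqrt(203)/154 ≈ 1695.4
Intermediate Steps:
Y(n) = -5
v(C) = -7 + sqrt(-5 + C) (v(C) = -7 + sqrt(C - 5) = -7 + sqrt(-5 + C))
25763/O(137) + 10925/v(208) = 25763/137 + 10925/(-7 + sqrt(-5 + 208)) = 25763*(1/137) + 10925/(-7 + sqrt(203)) = 25763/137 + 10925/(-7 + sqrt(203))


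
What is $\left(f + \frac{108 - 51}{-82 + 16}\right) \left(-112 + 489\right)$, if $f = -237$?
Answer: $- \frac{1972841}{22} \approx -89675.0$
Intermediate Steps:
$\left(f + \frac{108 - 51}{-82 + 16}\right) \left(-112 + 489\right) = \left(-237 + \frac{108 - 51}{-82 + 16}\right) \left(-112 + 489\right) = \left(-237 + \frac{57}{-66}\right) 377 = \left(-237 + 57 \left(- \frac{1}{66}\right)\right) 377 = \left(-237 - \frac{19}{22}\right) 377 = \left(- \frac{5233}{22}\right) 377 = - \frac{1972841}{22}$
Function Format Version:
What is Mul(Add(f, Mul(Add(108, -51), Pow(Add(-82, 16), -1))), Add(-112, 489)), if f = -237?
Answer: Rational(-1972841, 22) ≈ -89675.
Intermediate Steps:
Mul(Add(f, Mul(Add(108, -51), Pow(Add(-82, 16), -1))), Add(-112, 489)) = Mul(Add(-237, Mul(Add(108, -51), Pow(Add(-82, 16), -1))), Add(-112, 489)) = Mul(Add(-237, Mul(57, Pow(-66, -1))), 377) = Mul(Add(-237, Mul(57, Rational(-1, 66))), 377) = Mul(Add(-237, Rational(-19, 22)), 377) = Mul(Rational(-5233, 22), 377) = Rational(-1972841, 22)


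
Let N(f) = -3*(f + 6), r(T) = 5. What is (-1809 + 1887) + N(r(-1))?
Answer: 45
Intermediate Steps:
N(f) = -18 - 3*f (N(f) = -3*(6 + f) = -18 - 3*f)
(-1809 + 1887) + N(r(-1)) = (-1809 + 1887) + (-18 - 3*5) = 78 + (-18 - 15) = 78 - 33 = 45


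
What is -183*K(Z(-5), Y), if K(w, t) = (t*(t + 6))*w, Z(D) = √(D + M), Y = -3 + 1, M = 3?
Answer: 1464*I*√2 ≈ 2070.4*I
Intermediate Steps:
Y = -2
Z(D) = √(3 + D) (Z(D) = √(D + 3) = √(3 + D))
K(w, t) = t*w*(6 + t) (K(w, t) = (t*(6 + t))*w = t*w*(6 + t))
-183*K(Z(-5), Y) = -(-366)*√(3 - 5)*(6 - 2) = -(-366)*√(-2)*4 = -(-366)*I*√2*4 = -(-1464)*I*√2 = 1464*I*√2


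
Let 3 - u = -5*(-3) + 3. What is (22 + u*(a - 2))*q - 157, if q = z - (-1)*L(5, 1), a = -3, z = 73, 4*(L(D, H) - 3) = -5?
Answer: 28375/4 ≈ 7093.8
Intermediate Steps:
L(D, H) = 7/4 (L(D, H) = 3 + (1/4)*(-5) = 3 - 5/4 = 7/4)
u = -15 (u = 3 - (-5*(-3) + 3) = 3 - (15 + 3) = 3 - 1*18 = 3 - 18 = -15)
q = 299/4 (q = 73 - (-1)*7/4 = 73 - 1*(-7/4) = 73 + 7/4 = 299/4 ≈ 74.750)
(22 + u*(a - 2))*q - 157 = (22 - 15*(-3 - 2))*(299/4) - 157 = (22 - 15*(-5))*(299/4) - 157 = (22 + 75)*(299/4) - 157 = 97*(299/4) - 157 = 29003/4 - 157 = 28375/4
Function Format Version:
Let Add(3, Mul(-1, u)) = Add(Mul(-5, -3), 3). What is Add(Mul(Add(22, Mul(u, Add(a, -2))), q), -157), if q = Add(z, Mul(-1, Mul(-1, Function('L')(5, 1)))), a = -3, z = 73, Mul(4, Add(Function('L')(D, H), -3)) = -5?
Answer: Rational(28375, 4) ≈ 7093.8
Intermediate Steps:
Function('L')(D, H) = Rational(7, 4) (Function('L')(D, H) = Add(3, Mul(Rational(1, 4), -5)) = Add(3, Rational(-5, 4)) = Rational(7, 4))
u = -15 (u = Add(3, Mul(-1, Add(Mul(-5, -3), 3))) = Add(3, Mul(-1, Add(15, 3))) = Add(3, Mul(-1, 18)) = Add(3, -18) = -15)
q = Rational(299, 4) (q = Add(73, Mul(-1, Mul(-1, Rational(7, 4)))) = Add(73, Mul(-1, Rational(-7, 4))) = Add(73, Rational(7, 4)) = Rational(299, 4) ≈ 74.750)
Add(Mul(Add(22, Mul(u, Add(a, -2))), q), -157) = Add(Mul(Add(22, Mul(-15, Add(-3, -2))), Rational(299, 4)), -157) = Add(Mul(Add(22, Mul(-15, -5)), Rational(299, 4)), -157) = Add(Mul(Add(22, 75), Rational(299, 4)), -157) = Add(Mul(97, Rational(299, 4)), -157) = Add(Rational(29003, 4), -157) = Rational(28375, 4)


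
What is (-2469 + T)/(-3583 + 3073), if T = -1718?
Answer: 4187/510 ≈ 8.2098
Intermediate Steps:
(-2469 + T)/(-3583 + 3073) = (-2469 - 1718)/(-3583 + 3073) = -4187/(-510) = -4187*(-1/510) = 4187/510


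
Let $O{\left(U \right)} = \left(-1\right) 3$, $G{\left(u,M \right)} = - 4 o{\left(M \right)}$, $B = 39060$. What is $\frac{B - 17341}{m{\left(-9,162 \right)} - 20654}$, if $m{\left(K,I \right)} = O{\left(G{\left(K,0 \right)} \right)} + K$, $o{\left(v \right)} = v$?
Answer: $- \frac{21719}{20666} \approx -1.051$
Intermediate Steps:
$G{\left(u,M \right)} = - 4 M$
$O{\left(U \right)} = -3$
$m{\left(K,I \right)} = -3 + K$
$\frac{B - 17341}{m{\left(-9,162 \right)} - 20654} = \frac{39060 - 17341}{\left(-3 - 9\right) - 20654} = \frac{21719}{-12 - 20654} = \frac{21719}{-20666} = 21719 \left(- \frac{1}{20666}\right) = - \frac{21719}{20666}$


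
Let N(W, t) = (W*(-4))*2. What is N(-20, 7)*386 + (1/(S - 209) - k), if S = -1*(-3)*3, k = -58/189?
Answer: 2334539411/37800 ≈ 61760.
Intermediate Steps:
N(W, t) = -8*W (N(W, t) = -4*W*2 = -8*W)
k = -58/189 (k = -58*1/189 = -58/189 ≈ -0.30688)
S = 9 (S = 3*3 = 9)
N(-20, 7)*386 + (1/(S - 209) - k) = -8*(-20)*386 + (1/(9 - 209) - 1*(-58/189)) = 160*386 + (1/(-200) + 58/189) = 61760 + (-1/200 + 58/189) = 61760 + 11411/37800 = 2334539411/37800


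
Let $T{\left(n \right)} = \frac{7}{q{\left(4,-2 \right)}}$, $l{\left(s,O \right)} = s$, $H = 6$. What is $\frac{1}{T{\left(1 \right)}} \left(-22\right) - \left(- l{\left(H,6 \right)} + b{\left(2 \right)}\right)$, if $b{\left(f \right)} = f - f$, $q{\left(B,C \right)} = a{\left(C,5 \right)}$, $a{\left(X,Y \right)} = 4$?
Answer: $- \frac{46}{7} \approx -6.5714$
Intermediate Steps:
$q{\left(B,C \right)} = 4$
$T{\left(n \right)} = \frac{7}{4}$
$b{\left(f \right)} = 0$
$\frac{1}{T{\left(1 \right)}} \left(-22\right) - \left(- l{\left(H,6 \right)} + b{\left(2 \right)}\right) = \frac{1}{\frac{7}{4}} \left(-22\right) + \left(6 - 0\right) = \frac{4}{7} \left(-22\right) + \left(6 + 0\right) = - \frac{88}{7} + 6 = - \frac{46}{7}$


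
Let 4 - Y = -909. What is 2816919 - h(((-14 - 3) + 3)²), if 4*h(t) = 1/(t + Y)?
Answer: 12495852683/4436 ≈ 2.8169e+6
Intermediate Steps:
Y = 913 (Y = 4 - 1*(-909) = 4 + 909 = 913)
h(t) = 1/(4*(913 + t)) (h(t) = 1/(4*(t + 913)) = 1/(4*(913 + t)))
2816919 - h(((-14 - 3) + 3)²) = 2816919 - 1/(4*(913 + ((-14 - 3) + 3)²)) = 2816919 - 1/(4*(913 + (-17 + 3)²)) = 2816919 - 1/(4*(913 + (-14)²)) = 2816919 - 1/(4*(913 + 196)) = 2816919 - 1/(4*1109) = 2816919 - 1*1/4436 = 2816919 - 1/4436 = 12495852683/4436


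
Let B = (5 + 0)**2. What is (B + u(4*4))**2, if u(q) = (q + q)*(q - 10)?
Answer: 47089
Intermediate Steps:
u(q) = 2*q*(-10 + q) (u(q) = (2*q)*(-10 + q) = 2*q*(-10 + q))
B = 25 (B = 5**2 = 25)
(B + u(4*4))**2 = (25 + 2*(4*4)*(-10 + 4*4))**2 = (25 + 2*16*(-10 + 16))**2 = (25 + 2*16*6)**2 = (25 + 192)**2 = 217**2 = 47089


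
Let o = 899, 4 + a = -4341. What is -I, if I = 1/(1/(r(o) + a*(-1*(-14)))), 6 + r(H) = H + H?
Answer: 59038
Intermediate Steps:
a = -4345 (a = -4 - 4341 = -4345)
r(H) = -6 + 2*H (r(H) = -6 + (H + H) = -6 + 2*H)
I = -59038 (I = 1/(1/((-6 + 2*899) - (-4345)*(-14))) = 1/(1/((-6 + 1798) - 4345*14)) = 1/(1/(1792 - 60830)) = 1/(1/(-59038)) = 1/(-1/59038) = -59038)
-I = -1*(-59038) = 59038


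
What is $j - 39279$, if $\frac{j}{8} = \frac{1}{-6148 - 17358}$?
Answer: $- \frac{461646091}{11753} \approx -39279.0$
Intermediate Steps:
$j = - \frac{4}{11753}$ ($j = \frac{8}{-6148 - 17358} = \frac{8}{-23506} = 8 \left(- \frac{1}{23506}\right) = - \frac{4}{11753} \approx -0.00034034$)
$j - 39279 = - \frac{4}{11753} - 39279 = - \frac{461646091}{11753}$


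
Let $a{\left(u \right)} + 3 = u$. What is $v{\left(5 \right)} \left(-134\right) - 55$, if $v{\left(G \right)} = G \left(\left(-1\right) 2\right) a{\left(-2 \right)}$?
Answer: $-6755$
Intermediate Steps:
$a{\left(u \right)} = -3 + u$
$v{\left(G \right)} = 10 G$ ($v{\left(G \right)} = G \left(\left(-1\right) 2\right) \left(-3 - 2\right) = G \left(-2\right) \left(-5\right) = - 2 G \left(-5\right) = 10 G$)
$v{\left(5 \right)} \left(-134\right) - 55 = 10 \cdot 5 \left(-134\right) - 55 = 50 \left(-134\right) - 55 = -6700 - 55 = -6755$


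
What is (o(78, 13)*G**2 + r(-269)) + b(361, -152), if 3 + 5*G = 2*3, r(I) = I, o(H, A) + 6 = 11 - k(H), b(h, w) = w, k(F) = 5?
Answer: -421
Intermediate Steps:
o(H, A) = 0 (o(H, A) = -6 + (11 - 1*5) = -6 + (11 - 5) = -6 + 6 = 0)
G = 3/5 (G = -3/5 + (2*3)/5 = -3/5 + (1/5)*6 = -3/5 + 6/5 = 3/5 ≈ 0.60000)
(o(78, 13)*G**2 + r(-269)) + b(361, -152) = (0*(3/5)**2 - 269) - 152 = (0*(9/25) - 269) - 152 = (0 - 269) - 152 = -269 - 152 = -421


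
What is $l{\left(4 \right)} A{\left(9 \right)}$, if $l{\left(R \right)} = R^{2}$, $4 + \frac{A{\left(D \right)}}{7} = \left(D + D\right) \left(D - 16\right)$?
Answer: $-14560$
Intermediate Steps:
$A{\left(D \right)} = -28 + 14 D \left(-16 + D\right)$ ($A{\left(D \right)} = -28 + 7 \left(D + D\right) \left(D - 16\right) = -28 + 7 \cdot 2 D \left(-16 + D\right) = -28 + 14 D \left(-16 + D\right)$)
$l{\left(4 \right)} A{\left(9 \right)} = 4^{2} \left(-28 - 2016 + 14 \cdot 9^{2}\right) = 16 \left(-28 - 2016 + 14 \cdot 81\right) = 16 \left(-28 - 2016 + 1134\right) = 16 \left(-910\right) = -14560$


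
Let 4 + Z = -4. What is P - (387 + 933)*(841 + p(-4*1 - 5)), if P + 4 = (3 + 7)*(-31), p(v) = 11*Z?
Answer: -994274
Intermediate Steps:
Z = -8 (Z = -4 - 4 = -8)
p(v) = -88 (p(v) = 11*(-8) = -88)
P = -314 (P = -4 + (3 + 7)*(-31) = -4 + 10*(-31) = -4 - 310 = -314)
P - (387 + 933)*(841 + p(-4*1 - 5)) = -314 - (387 + 933)*(841 - 88) = -314 - 1320*753 = -314 - 1*993960 = -314 - 993960 = -994274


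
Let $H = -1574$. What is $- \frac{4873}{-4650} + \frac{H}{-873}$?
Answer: $\frac{3857743}{1353150} \approx 2.8509$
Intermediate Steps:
$- \frac{4873}{-4650} + \frac{H}{-873} = - \frac{4873}{-4650} - \frac{1574}{-873} = \left(-4873\right) \left(- \frac{1}{4650}\right) - - \frac{1574}{873} = \frac{4873}{4650} + \frac{1574}{873} = \frac{3857743}{1353150}$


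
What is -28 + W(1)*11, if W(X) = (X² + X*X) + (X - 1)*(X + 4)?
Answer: -6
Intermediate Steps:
W(X) = 2*X² + (-1 + X)*(4 + X) (W(X) = (X² + X²) + (-1 + X)*(4 + X) = 2*X² + (-1 + X)*(4 + X))
-28 + W(1)*11 = -28 + (-4 + 3*1 + 3*1²)*11 = -28 + (-4 + 3 + 3*1)*11 = -28 + (-4 + 3 + 3)*11 = -28 + 2*11 = -28 + 22 = -6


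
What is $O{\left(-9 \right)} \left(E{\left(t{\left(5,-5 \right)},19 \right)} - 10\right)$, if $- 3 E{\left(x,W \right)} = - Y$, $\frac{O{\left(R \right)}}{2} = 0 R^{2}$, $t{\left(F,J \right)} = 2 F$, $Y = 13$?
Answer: $0$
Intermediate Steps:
$O{\left(R \right)} = 0$ ($O{\left(R \right)} = 2 \cdot 0 R^{2} = 2 \cdot 0 = 0$)
$E{\left(x,W \right)} = \frac{13}{3}$ ($E{\left(x,W \right)} = - \frac{\left(-1\right) 13}{3} = \left(- \frac{1}{3}\right) \left(-13\right) = \frac{13}{3}$)
$O{\left(-9 \right)} \left(E{\left(t{\left(5,-5 \right)},19 \right)} - 10\right) = 0 \left(\frac{13}{3} - 10\right) = 0 \left(- \frac{17}{3}\right) = 0$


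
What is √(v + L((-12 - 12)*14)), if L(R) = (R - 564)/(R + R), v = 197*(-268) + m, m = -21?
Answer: I*√41407478/28 ≈ 229.82*I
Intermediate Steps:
v = -52817 (v = 197*(-268) - 21 = -52796 - 21 = -52817)
L(R) = (-564 + R)/(2*R) (L(R) = (-564 + R)/((2*R)) = (-564 + R)*(1/(2*R)) = (-564 + R)/(2*R))
√(v + L((-12 - 12)*14)) = √(-52817 + (-564 + (-12 - 12)*14)/(2*(((-12 - 12)*14)))) = √(-52817 + (-564 - 24*14)/(2*((-24*14)))) = √(-52817 + (½)*(-564 - 336)/(-336)) = √(-52817 + (½)*(-1/336)*(-900)) = √(-52817 + 75/56) = √(-2957677/56) = I*√41407478/28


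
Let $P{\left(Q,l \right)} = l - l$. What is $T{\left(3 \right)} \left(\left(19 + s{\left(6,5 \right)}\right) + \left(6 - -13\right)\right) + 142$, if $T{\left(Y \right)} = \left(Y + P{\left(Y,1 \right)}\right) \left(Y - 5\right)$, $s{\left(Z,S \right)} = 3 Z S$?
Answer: $-626$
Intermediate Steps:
$P{\left(Q,l \right)} = 0$
$s{\left(Z,S \right)} = 3 S Z$
$T{\left(Y \right)} = Y \left(-5 + Y\right)$ ($T{\left(Y \right)} = \left(Y + 0\right) \left(Y - 5\right) = Y \left(-5 + Y\right)$)
$T{\left(3 \right)} \left(\left(19 + s{\left(6,5 \right)}\right) + \left(6 - -13\right)\right) + 142 = 3 \left(-5 + 3\right) \left(\left(19 + 3 \cdot 5 \cdot 6\right) + \left(6 - -13\right)\right) + 142 = 3 \left(-2\right) \left(\left(19 + 90\right) + \left(6 + 13\right)\right) + 142 = - 6 \left(109 + 19\right) + 142 = \left(-6\right) 128 + 142 = -768 + 142 = -626$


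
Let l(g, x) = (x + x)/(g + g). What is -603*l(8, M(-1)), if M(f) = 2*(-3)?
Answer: 1809/4 ≈ 452.25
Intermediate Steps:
M(f) = -6
l(g, x) = x/g (l(g, x) = (2*x)/((2*g)) = (2*x)*(1/(2*g)) = x/g)
-603*l(8, M(-1)) = -(-3618)/8 = -603*(-¾) = 1809/4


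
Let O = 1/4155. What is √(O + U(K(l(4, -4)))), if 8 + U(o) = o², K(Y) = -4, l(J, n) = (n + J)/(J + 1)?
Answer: √138116355/4155 ≈ 2.8285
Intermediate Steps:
l(J, n) = (J + n)/(1 + J)
U(o) = -8 + o²
O = 1/4155 ≈ 0.00024067
√(O + U(K(l(4, -4)))) = √(1/4155 + (-8 + (-4)²)) = √(1/4155 + (-8 + 16)) = √(1/4155 + 8) = √(33241/4155) = √138116355/4155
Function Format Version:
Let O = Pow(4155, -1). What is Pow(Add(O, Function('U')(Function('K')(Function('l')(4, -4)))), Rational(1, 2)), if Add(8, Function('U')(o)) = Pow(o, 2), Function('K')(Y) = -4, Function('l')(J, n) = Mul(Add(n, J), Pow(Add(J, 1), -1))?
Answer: Mul(Rational(1, 4155), Pow(138116355, Rational(1, 2))) ≈ 2.8285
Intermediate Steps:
Function('l')(J, n) = Mul(Pow(Add(1, J), -1), Add(J, n)) (Function('l')(J, n) = Mul(Add(J, n), Pow(Add(1, J), -1)) = Mul(Pow(Add(1, J), -1), Add(J, n)))
Function('U')(o) = Add(-8, Pow(o, 2))
O = Rational(1, 4155) ≈ 0.00024067
Pow(Add(O, Function('U')(Function('K')(Function('l')(4, -4)))), Rational(1, 2)) = Pow(Add(Rational(1, 4155), Add(-8, Pow(-4, 2))), Rational(1, 2)) = Pow(Add(Rational(1, 4155), Add(-8, 16)), Rational(1, 2)) = Pow(Add(Rational(1, 4155), 8), Rational(1, 2)) = Pow(Rational(33241, 4155), Rational(1, 2)) = Mul(Rational(1, 4155), Pow(138116355, Rational(1, 2)))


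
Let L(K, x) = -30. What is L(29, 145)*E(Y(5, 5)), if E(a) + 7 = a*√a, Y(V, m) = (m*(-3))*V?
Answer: 210 + 11250*I*√3 ≈ 210.0 + 19486.0*I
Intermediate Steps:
Y(V, m) = -3*V*m (Y(V, m) = (-3*m)*V = -3*V*m)
E(a) = -7 + a^(3/2) (E(a) = -7 + a*√a = -7 + a^(3/2))
L(29, 145)*E(Y(5, 5)) = -30*(-7 + (-3*5*5)^(3/2)) = -30*(-7 + (-75)^(3/2)) = -30*(-7 - 375*I*√3) = 210 + 11250*I*√3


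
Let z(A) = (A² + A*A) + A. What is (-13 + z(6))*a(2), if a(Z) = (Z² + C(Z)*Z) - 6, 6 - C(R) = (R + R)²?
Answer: -1430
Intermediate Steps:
C(R) = 6 - 4*R² (C(R) = 6 - (R + R)² = 6 - (2*R)² = 6 - 4*R²)
a(Z) = -6 + Z² + Z*(6 - 4*Z²) (a(Z) = (Z² + (6 - 4*Z²)*Z) - 6 = (Z² + Z*(6 - 4*Z²)) - 6 = -6 + Z² + Z*(6 - 4*Z²))
z(A) = A + 2*A² (z(A) = (A² + A²) + A = 2*A² + A = A + 2*A²)
(-13 + z(6))*a(2) = (-13 + 6*(1 + 2*6))*(-6 + 2² - 4*2³ + 6*2) = (-13 + 6*(1 + 12))*(-6 + 4 - 4*8 + 12) = (-13 + 6*13)*(-6 + 4 - 32 + 12) = (-13 + 78)*(-22) = 65*(-22) = -1430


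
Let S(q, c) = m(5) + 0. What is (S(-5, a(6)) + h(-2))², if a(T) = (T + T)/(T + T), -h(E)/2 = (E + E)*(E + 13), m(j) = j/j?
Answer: 7921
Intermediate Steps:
m(j) = 1
h(E) = -4*E*(13 + E) (h(E) = -2*(E + E)*(E + 13) = -2*2*E*(13 + E) = -4*E*(13 + E))
a(T) = 1 (a(T) = (2*T)/((2*T)) = (2*T)*(1/(2*T)) = 1)
S(q, c) = 1 (S(q, c) = 1 + 0 = 1)
(S(-5, a(6)) + h(-2))² = (1 - 4*(-2)*(13 - 2))² = (1 - 4*(-2)*11)² = (1 + 88)² = 89² = 7921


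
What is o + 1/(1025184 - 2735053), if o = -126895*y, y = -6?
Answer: 1301842960529/1709869 ≈ 7.6137e+5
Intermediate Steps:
o = 761370 (o = -126895*(-6) = 761370)
o + 1/(1025184 - 2735053) = 761370 + 1/(1025184 - 2735053) = 761370 + 1/(-1709869) = 761370 - 1/1709869 = 1301842960529/1709869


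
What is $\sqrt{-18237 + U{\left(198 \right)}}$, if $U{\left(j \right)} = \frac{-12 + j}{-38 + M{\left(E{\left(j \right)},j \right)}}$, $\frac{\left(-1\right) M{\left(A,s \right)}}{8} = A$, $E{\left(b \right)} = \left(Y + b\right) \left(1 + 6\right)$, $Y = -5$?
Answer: $\frac{12 i \sqrt{3724521823}}{5423} \approx 135.04 i$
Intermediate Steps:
$E{\left(b \right)} = -35 + 7 b$ ($E{\left(b \right)} = \left(-5 + b\right) \left(1 + 6\right) = \left(-5 + b\right) 7 = -35 + 7 b$)
$M{\left(A,s \right)} = - 8 A$
$U{\left(j \right)} = \frac{-12 + j}{242 - 56 j}$ ($U{\left(j \right)} = \frac{-12 + j}{-38 - 8 \left(-35 + 7 j\right)} = \frac{-12 + j}{-38 - \left(-280 + 56 j\right)} = \frac{-12 + j}{242 - 56 j}$)
$\sqrt{-18237 + U{\left(198 \right)}} = \sqrt{-18237 + \frac{12 - 198}{2 \left(-121 + 28 \cdot 198\right)}} = \sqrt{-18237 + \frac{12 - 198}{2 \left(-121 + 5544\right)}} = \sqrt{-18237 + \frac{1}{2} \cdot \frac{1}{5423} \left(-186\right)} = \sqrt{-18237 - \frac{93}{5423}} = \sqrt{- \frac{98899344}{5423}} = \frac{12 i \sqrt{3724521823}}{5423}$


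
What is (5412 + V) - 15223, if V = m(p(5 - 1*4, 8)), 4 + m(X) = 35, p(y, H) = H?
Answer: -9780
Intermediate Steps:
m(X) = 31 (m(X) = -4 + 35 = 31)
V = 31
(5412 + V) - 15223 = (5412 + 31) - 15223 = 5443 - 15223 = -9780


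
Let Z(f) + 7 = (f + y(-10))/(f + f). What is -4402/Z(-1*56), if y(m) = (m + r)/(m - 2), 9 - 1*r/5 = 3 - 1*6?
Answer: 2958144/4343 ≈ 681.13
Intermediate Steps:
r = 60 (r = 45 - 5*(3 - 1*6) = 45 - 5*(3 - 6) = 45 - 5*(-3) = 45 + 15 = 60)
y(m) = (60 + m)/(-2 + m) (y(m) = (m + 60)/(m - 2) = (60 + m)/(-2 + m))
Z(f) = -7 + (-25/6 + f)/(2*f) (Z(f) = -7 + (f + (60 - 10)/(-2 - 10))/(f + f) = -7 + (f + 50/(-12))/((2*f)) = -7 + (f - 1/12*50)*(1/(2*f)) = -7 + (f - 25/6)*(1/(2*f)) = -7 + (-25/6 + f)*(1/(2*f)) = -7 + (-25/6 + f)/(2*f))
-4402/Z(-1*56) = -4402*(-672/(-25 - (-78)*56)) = -4402*(-672/(-25 - 78*(-56))) = -4402*(-672/(-25 + 4368)) = -4402/((1/12)*(-1/56)*4343) = -4402/(-4343/672) = -4402*(-672/4343) = 2958144/4343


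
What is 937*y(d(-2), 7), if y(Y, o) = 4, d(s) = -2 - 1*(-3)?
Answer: 3748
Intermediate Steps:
d(s) = 1 (d(s) = -2 + 3 = 1)
937*y(d(-2), 7) = 937*4 = 3748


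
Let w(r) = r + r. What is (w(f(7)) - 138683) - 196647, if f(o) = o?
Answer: -335316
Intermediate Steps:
w(r) = 2*r
(w(f(7)) - 138683) - 196647 = (2*7 - 138683) - 196647 = (14 - 138683) - 196647 = -138669 - 196647 = -335316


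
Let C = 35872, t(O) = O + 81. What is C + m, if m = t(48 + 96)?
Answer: 36097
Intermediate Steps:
t(O) = 81 + O
m = 225 (m = 81 + (48 + 96) = 81 + 144 = 225)
C + m = 35872 + 225 = 36097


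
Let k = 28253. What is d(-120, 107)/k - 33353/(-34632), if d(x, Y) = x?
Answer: 938166469/978457896 ≈ 0.95882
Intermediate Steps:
d(-120, 107)/k - 33353/(-34632) = -120/28253 - 33353/(-34632) = -120*1/28253 - 33353*(-1/34632) = -120/28253 + 33353/34632 = 938166469/978457896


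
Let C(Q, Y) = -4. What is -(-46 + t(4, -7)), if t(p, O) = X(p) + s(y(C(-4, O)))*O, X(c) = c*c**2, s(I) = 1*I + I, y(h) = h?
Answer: -74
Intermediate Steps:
s(I) = 2*I (s(I) = I + I = 2*I)
X(c) = c**3
t(p, O) = p**3 - 8*O (t(p, O) = p**3 + (2*(-4))*O = p**3 - 8*O)
-(-46 + t(4, -7)) = -(-46 + (4**3 - 8*(-7))) = -(-46 + (64 + 56)) = -(-46 + 120) = -1*74 = -74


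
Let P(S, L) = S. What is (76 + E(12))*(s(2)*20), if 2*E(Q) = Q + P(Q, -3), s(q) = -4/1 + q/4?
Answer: -6160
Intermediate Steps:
s(q) = -4 + q/4 (s(q) = -4*1 + q*(¼) = -4 + q/4)
E(Q) = Q (E(Q) = (Q + Q)/2 = (2*Q)/2 = Q)
(76 + E(12))*(s(2)*20) = (76 + 12)*((-4 + (¼)*2)*20) = 88*((-4 + ½)*20) = 88*(-7/2*20) = 88*(-70) = -6160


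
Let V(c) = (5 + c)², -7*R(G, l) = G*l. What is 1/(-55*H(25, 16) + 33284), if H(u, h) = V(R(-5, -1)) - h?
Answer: 49/1624536 ≈ 3.0162e-5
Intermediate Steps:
R(G, l) = -G*l/7
H(u, h) = 900/49 - h (H(u, h) = (5 - ⅐*(-5)*(-1))² - h = (5 - 5/7)² - h = (30/7)² - h = 900/49 - h)
1/(-55*H(25, 16) + 33284) = 1/(-55*(900/49 - 1*16) + 33284) = 1/(-55*(900/49 - 16) + 33284) = 1/(-55*116/49 + 33284) = 1/(-6380/49 + 33284) = 1/(1624536/49) = 49/1624536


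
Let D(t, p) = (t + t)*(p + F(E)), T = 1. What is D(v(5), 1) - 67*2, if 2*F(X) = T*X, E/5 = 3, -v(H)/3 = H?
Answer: -389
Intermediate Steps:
v(H) = -3*H
E = 15 (E = 5*3 = 15)
F(X) = X/2 (F(X) = (1*X)/2 = X/2)
D(t, p) = 2*t*(15/2 + p) (D(t, p) = (t + t)*(p + (½)*15) = (2*t)*(p + 15/2) = (2*t)*(15/2 + p) = 2*t*(15/2 + p))
D(v(5), 1) - 67*2 = (-3*5)*(15 + 2*1) - 67*2 = -15*(15 + 2) - 134 = -15*17 - 134 = -255 - 134 = -389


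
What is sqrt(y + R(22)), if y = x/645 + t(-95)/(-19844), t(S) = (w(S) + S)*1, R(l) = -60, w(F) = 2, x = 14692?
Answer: I*sqrt(12597201813315)/581790 ≈ 6.1006*I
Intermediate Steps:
t(S) = 2 + S (t(S) = (2 + S)*1 = 2 + S)
y = 291608033/12799380 (y = 14692/645 + (2 - 95)/(-19844) = 14692*(1/645) - 93*(-1/19844) = 14692/645 + 93/19844 = 291608033/12799380 ≈ 22.783)
sqrt(y + R(22)) = sqrt(291608033/12799380 - 60) = sqrt(-476354767/12799380) = I*sqrt(12597201813315)/581790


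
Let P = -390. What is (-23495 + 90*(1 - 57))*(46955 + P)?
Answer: -1328732275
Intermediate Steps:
(-23495 + 90*(1 - 57))*(46955 + P) = (-23495 + 90*(1 - 57))*(46955 - 390) = (-23495 + 90*(-56))*46565 = (-23495 - 5040)*46565 = -28535*46565 = -1328732275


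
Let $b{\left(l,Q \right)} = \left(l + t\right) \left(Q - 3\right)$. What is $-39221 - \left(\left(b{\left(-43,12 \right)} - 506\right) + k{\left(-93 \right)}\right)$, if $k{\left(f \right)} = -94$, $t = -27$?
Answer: $-37991$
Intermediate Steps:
$b{\left(l,Q \right)} = \left(-27 + l\right) \left(-3 + Q\right)$ ($b{\left(l,Q \right)} = \left(l - 27\right) \left(Q - 3\right) = \left(-27 + l\right) \left(-3 + Q\right)$)
$-39221 - \left(\left(b{\left(-43,12 \right)} - 506\right) + k{\left(-93 \right)}\right) = -39221 - \left(\left(\left(81 - 324 - -129 + 12 \left(-43\right)\right) - 506\right) - 94\right) = -39221 - \left(\left(\left(81 - 324 + 129 - 516\right) - 506\right) - 94\right) = -39221 - \left(\left(-630 - 506\right) - 94\right) = -39221 - \left(-1136 - 94\right) = -39221 - -1230 = -39221 + 1230 = -37991$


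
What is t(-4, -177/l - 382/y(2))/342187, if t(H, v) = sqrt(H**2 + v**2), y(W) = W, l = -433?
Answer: 10*sqrt(68135405)/148166971 ≈ 0.00055710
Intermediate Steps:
t(-4, -177/l - 382/y(2))/342187 = sqrt((-4)**2 + (-177/(-433) - 382/2)**2)/342187 = sqrt(16 + (-177*(-1/433) - 382*1/2)**2)*(1/342187) = sqrt(16 + (177/433 - 191)**2)*(1/342187) = sqrt(16 + (-82526/433)**2)*(1/342187) = sqrt(16 + 6810540676/187489)*(1/342187) = sqrt(6813540500/187489)*(1/342187) = (10*sqrt(68135405)/433)*(1/342187) = 10*sqrt(68135405)/148166971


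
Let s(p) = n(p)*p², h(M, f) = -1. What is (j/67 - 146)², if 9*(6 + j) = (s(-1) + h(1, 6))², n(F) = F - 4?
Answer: 95726656/4489 ≈ 21325.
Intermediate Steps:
n(F) = -4 + F
s(p) = p²*(-4 + p) (s(p) = (-4 + p)*p² = p²*(-4 + p))
j = -2 (j = -6 + ((-1)²*(-4 - 1) - 1)²/9 = -6 + (1*(-5) - 1)²/9 = -6 + (-5 - 1)²/9 = -6 + (⅑)*(-6)² = -6 + (⅑)*36 = -6 + 4 = -2)
(j/67 - 146)² = (-2/67 - 146)² = (-9784/67)² = 95726656/4489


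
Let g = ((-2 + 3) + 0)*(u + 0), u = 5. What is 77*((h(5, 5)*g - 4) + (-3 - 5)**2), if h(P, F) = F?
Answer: 6545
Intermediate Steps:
g = 5 (g = ((-2 + 3) + 0)*(5 + 0) = (1 + 0)*5 = 1*5 = 5)
77*((h(5, 5)*g - 4) + (-3 - 5)**2) = 77*((5*5 - 4) + (-3 - 5)**2) = 77*((25 - 4) + (-8)**2) = 77*(21 + 64) = 77*85 = 6545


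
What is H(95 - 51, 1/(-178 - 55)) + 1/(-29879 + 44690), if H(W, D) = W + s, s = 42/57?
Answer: 12589369/281409 ≈ 44.737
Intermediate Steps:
s = 14/19 (s = 42*(1/57) = 14/19 ≈ 0.73684)
H(W, D) = 14/19 + W (H(W, D) = W + 14/19 = 14/19 + W)
H(95 - 51, 1/(-178 - 55)) + 1/(-29879 + 44690) = (14/19 + (95 - 51)) + 1/(-29879 + 44690) = (14/19 + 44) + 1/14811 = 850/19 + 1/14811 = 12589369/281409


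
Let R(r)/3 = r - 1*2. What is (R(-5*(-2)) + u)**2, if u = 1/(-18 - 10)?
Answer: 450241/784 ≈ 574.29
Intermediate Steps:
R(r) = -6 + 3*r (R(r) = 3*(r - 1*2) = 3*(r - 2) = 3*(-2 + r) = -6 + 3*r)
u = -1/28 (u = 1/(-28) = -1/28 ≈ -0.035714)
(R(-5*(-2)) + u)**2 = ((-6 + 3*(-5*(-2))) - 1/28)**2 = ((-6 + 3*10) - 1/28)**2 = ((-6 + 30) - 1/28)**2 = (24 - 1/28)**2 = (671/28)**2 = 450241/784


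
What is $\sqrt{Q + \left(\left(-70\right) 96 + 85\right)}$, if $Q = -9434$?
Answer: $i \sqrt{16069} \approx 126.76 i$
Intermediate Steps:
$\sqrt{Q + \left(\left(-70\right) 96 + 85\right)} = \sqrt{-9434 + \left(\left(-70\right) 96 + 85\right)} = \sqrt{-9434 + \left(-6720 + 85\right)} = \sqrt{-9434 - 6635} = \sqrt{-16069} = i \sqrt{16069}$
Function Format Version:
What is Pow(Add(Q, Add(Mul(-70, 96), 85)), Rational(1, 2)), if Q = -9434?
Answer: Mul(I, Pow(16069, Rational(1, 2))) ≈ Mul(126.76, I)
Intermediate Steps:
Pow(Add(Q, Add(Mul(-70, 96), 85)), Rational(1, 2)) = Pow(Add(-9434, Add(Mul(-70, 96), 85)), Rational(1, 2)) = Pow(Add(-9434, Add(-6720, 85)), Rational(1, 2)) = Pow(Add(-9434, -6635), Rational(1, 2)) = Pow(-16069, Rational(1, 2)) = Mul(I, Pow(16069, Rational(1, 2)))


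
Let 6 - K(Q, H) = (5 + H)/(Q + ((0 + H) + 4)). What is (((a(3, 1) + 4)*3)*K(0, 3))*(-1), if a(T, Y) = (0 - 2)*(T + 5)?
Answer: 1224/7 ≈ 174.86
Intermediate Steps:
a(T, Y) = -10 - 2*T (a(T, Y) = -2*(5 + T) = -10 - 2*T)
K(Q, H) = 6 - (5 + H)/(4 + H + Q) (K(Q, H) = 6 - (5 + H)/(Q + ((0 + H) + 4)) = 6 - (5 + H)/(Q + (H + 4)) = 6 - (5 + H)/(Q + (4 + H)) = 6 - (5 + H)/(4 + H + Q))
(((a(3, 1) + 4)*3)*K(0, 3))*(-1) = ((((-10 - 2*3) + 4)*3)*((19 + 5*3 + 6*0)/(4 + 3 + 0)))*(-1) = ((((-10 - 6) + 4)*3)*((19 + 15 + 0)/7))*(-1) = (((-16 + 4)*3)*((⅐)*34))*(-1) = (-12*3*(34/7))*(-1) = -36*34/7*(-1) = -1224/7*(-1) = 1224/7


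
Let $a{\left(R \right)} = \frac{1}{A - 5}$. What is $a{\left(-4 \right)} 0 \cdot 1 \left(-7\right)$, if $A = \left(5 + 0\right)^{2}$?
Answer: $0$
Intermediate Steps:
$A = 25$ ($A = 5^{2} = 25$)
$a{\left(R \right)} = \frac{1}{20}$ ($a{\left(R \right)} = \frac{1}{25 - 5} = \frac{1}{20}$)
$a{\left(-4 \right)} 0 \cdot 1 \left(-7\right) = \frac{0 \cdot 1}{20} \left(-7\right) = \frac{1}{20} \cdot 0 \left(-7\right) = 0 \left(-7\right) = 0$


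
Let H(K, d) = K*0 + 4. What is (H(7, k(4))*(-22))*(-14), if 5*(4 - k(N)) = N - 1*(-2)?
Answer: 1232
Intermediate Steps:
k(N) = 18/5 - N/5 (k(N) = 4 - (N - 1*(-2))/5 = 4 - (N + 2)/5 = 4 - (2 + N)/5 = 4 + (-⅖ - N/5) = 18/5 - N/5)
H(K, d) = 4 (H(K, d) = 0 + 4 = 4)
(H(7, k(4))*(-22))*(-14) = (4*(-22))*(-14) = -88*(-14) = 1232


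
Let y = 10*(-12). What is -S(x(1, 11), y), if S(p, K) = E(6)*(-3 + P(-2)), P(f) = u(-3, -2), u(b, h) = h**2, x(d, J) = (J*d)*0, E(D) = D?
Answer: -6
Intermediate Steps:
x(d, J) = 0
P(f) = 4 (P(f) = (-2)**2 = 4)
y = -120
S(p, K) = 6 (S(p, K) = 6*(-3 + 4) = 6*1 = 6)
-S(x(1, 11), y) = -1*6 = -6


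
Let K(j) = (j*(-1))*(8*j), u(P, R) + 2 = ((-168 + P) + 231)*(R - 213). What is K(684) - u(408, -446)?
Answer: -3432457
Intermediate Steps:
u(P, R) = -2 + (-213 + R)*(63 + P) (u(P, R) = -2 + ((-168 + P) + 231)*(R - 213) = -2 + (63 + P)*(-213 + R) = -2 + (-213 + R)*(63 + P))
K(j) = -8*j**2 (K(j) = (-j)*(8*j) = -8*j**2)
K(684) - u(408, -446) = -8*684**2 - (-13421 - 213*408 + 63*(-446) + 408*(-446)) = -8*467856 - (-13421 - 86904 - 28098 - 181968) = -3742848 - 1*(-310391) = -3742848 + 310391 = -3432457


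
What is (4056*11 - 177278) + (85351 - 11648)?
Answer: -58959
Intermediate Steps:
(4056*11 - 177278) + (85351 - 11648) = (44616 - 177278) + 73703 = -132662 + 73703 = -58959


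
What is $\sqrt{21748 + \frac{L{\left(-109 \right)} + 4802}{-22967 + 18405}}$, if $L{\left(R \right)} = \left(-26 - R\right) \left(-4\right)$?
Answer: $\frac{\sqrt{113148897793}}{2281} \approx 147.47$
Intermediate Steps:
$L{\left(R \right)} = 104 + 4 R$
$\sqrt{21748 + \frac{L{\left(-109 \right)} + 4802}{-22967 + 18405}} = \sqrt{21748 + \frac{\left(104 + 4 \left(-109\right)\right) + 4802}{-22967 + 18405}} = \sqrt{21748 + \frac{\left(104 - 436\right) + 4802}{-4562}} = \sqrt{21748 + \left(-332 + 4802\right) \left(- \frac{1}{4562}\right)} = \sqrt{21748 + 4470 \left(- \frac{1}{4562}\right)} = \sqrt{21748 - \frac{2235}{2281}} = \sqrt{\frac{49604953}{2281}} = \frac{\sqrt{113148897793}}{2281}$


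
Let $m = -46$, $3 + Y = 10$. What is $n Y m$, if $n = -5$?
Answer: $1610$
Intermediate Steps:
$Y = 7$ ($Y = -3 + 10 = 7$)
$n Y m = \left(-5\right) 7 \left(-46\right) = \left(-35\right) \left(-46\right) = 1610$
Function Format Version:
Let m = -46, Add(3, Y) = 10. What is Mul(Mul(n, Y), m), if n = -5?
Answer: 1610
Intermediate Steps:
Y = 7 (Y = Add(-3, 10) = 7)
Mul(Mul(n, Y), m) = Mul(Mul(-5, 7), -46) = Mul(-35, -46) = 1610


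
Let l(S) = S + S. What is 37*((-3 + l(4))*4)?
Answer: 740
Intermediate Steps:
l(S) = 2*S
37*((-3 + l(4))*4) = 37*((-3 + 2*4)*4) = 37*((-3 + 8)*4) = 37*(5*4) = 37*20 = 740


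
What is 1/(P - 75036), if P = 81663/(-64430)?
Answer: -64430/4834651143 ≈ -1.3327e-5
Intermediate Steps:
P = -81663/64430 (P = 81663*(-1/64430) = -81663/64430 ≈ -1.2675)
1/(P - 75036) = 1/(-81663/64430 - 75036) = 1/(-4834651143/64430) = -64430/4834651143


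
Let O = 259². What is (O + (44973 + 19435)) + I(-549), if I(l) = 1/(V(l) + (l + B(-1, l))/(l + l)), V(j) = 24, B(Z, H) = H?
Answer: 3287226/25 ≈ 1.3149e+5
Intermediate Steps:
O = 67081
I(l) = 1/25 (I(l) = 1/(24 + (l + l)/(l + l)) = 1/(24 + (2*l)/((2*l))) = 1/(24 + (2*l)*(1/(2*l))) = 1/(24 + 1) = 1/25)
(O + (44973 + 19435)) + I(-549) = (67081 + (44973 + 19435)) + 1/25 = (67081 + 64408) + 1/25 = 131489 + 1/25 = 3287226/25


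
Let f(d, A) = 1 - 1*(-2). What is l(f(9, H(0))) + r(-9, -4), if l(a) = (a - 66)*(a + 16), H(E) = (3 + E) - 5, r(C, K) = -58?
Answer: -1255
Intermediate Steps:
H(E) = -2 + E
f(d, A) = 3 (f(d, A) = 1 + 2 = 3)
l(a) = (-66 + a)*(16 + a)
l(f(9, H(0))) + r(-9, -4) = (-1056 + 3**2 - 50*3) - 58 = (-1056 + 9 - 150) - 58 = -1197 - 58 = -1255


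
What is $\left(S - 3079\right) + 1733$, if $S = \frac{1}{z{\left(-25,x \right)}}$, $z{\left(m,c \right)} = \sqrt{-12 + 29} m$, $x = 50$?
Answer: $-1346 - \frac{\sqrt{17}}{425} \approx -1346.0$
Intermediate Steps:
$z{\left(m,c \right)} = m \sqrt{17}$ ($z{\left(m,c \right)} = \sqrt{17} m = m \sqrt{17}$)
$S = - \frac{\sqrt{17}}{425}$ ($S = \frac{1}{\left(-25\right) \sqrt{17}} = - \frac{\sqrt{17}}{425} \approx -0.0097014$)
$\left(S - 3079\right) + 1733 = \left(- \frac{\sqrt{17}}{425} - 3079\right) + 1733 = \left(-3079 - \frac{\sqrt{17}}{425}\right) + 1733 = -1346 - \frac{\sqrt{17}}{425}$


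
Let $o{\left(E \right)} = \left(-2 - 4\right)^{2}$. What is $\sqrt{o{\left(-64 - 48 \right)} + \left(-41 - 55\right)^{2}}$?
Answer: $6 \sqrt{257} \approx 96.187$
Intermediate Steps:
$o{\left(E \right)} = 36$ ($o{\left(E \right)} = \left(-6\right)^{2} = 36$)
$\sqrt{o{\left(-64 - 48 \right)} + \left(-41 - 55\right)^{2}} = \sqrt{36 + \left(-41 - 55\right)^{2}} = \sqrt{36 + \left(-96\right)^{2}} = \sqrt{36 + 9216} = \sqrt{9252} = 6 \sqrt{257}$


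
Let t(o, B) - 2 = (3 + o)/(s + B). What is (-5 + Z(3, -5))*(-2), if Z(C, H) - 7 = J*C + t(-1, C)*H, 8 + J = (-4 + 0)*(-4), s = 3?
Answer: -86/3 ≈ -28.667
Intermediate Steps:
t(o, B) = 2 + (3 + o)/(3 + B)
J = 8 (J = -8 + (-4 + 0)*(-4) = -8 - 4*(-4) = -8 + 16 = 8)
Z(C, H) = 7 + 8*C + H*(8 + 2*C)/(3 + C) (Z(C, H) = 7 + (8*C + ((9 - 1 + 2*C)/(3 + C))*H) = 7 + (8*C + ((8 + 2*C)/(3 + C))*H) = 7 + (8*C + H*(8 + 2*C)/(3 + C)) = 7 + 8*C + H*(8 + 2*C)/(3 + C))
(-5 + Z(3, -5))*(-2) = (-5 + ((3 + 3)*(7 + 8*3) + 2*(-5)*(4 + 3))/(3 + 3))*(-2) = (-5 + (6*(7 + 24) + 2*(-5)*7)/6)*(-2) = (-5 + (6*31 - 70)/6)*(-2) = (-5 + (186 - 70)/6)*(-2) = (-5 + (1/6)*116)*(-2) = (-5 + 58/3)*(-2) = (43/3)*(-2) = -86/3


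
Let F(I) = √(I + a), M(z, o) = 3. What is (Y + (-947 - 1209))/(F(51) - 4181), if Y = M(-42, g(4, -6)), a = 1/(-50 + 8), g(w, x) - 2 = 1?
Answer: 378071106/734189821 + 2153*√89922/734189821 ≈ 0.51583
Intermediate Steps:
g(w, x) = 3 (g(w, x) = 2 + 1 = 3)
a = -1/42 (a = 1/(-42) = -1/42 ≈ -0.023810)
Y = 3
F(I) = √(-1/42 + I) (F(I) = √(I - 1/42) = √(-1/42 + I))
(Y + (-947 - 1209))/(F(51) - 4181) = (3 + (-947 - 1209))/(√(-42 + 1764*51)/42 - 4181) = (3 - 2156)/(√(-42 + 89964)/42 - 4181) = -2153/(√89922/42 - 4181) = -2153/(-4181 + √89922/42)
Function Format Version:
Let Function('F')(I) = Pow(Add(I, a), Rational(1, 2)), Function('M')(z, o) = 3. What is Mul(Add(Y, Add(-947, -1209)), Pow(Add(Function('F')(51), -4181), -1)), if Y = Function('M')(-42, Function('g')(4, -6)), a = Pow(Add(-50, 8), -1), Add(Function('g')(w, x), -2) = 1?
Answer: Add(Rational(378071106, 734189821), Mul(Rational(2153, 734189821), Pow(89922, Rational(1, 2)))) ≈ 0.51583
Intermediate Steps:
Function('g')(w, x) = 3 (Function('g')(w, x) = Add(2, 1) = 3)
a = Rational(-1, 42) (a = Pow(-42, -1) = Rational(-1, 42) ≈ -0.023810)
Y = 3
Function('F')(I) = Pow(Add(Rational(-1, 42), I), Rational(1, 2)) (Function('F')(I) = Pow(Add(I, Rational(-1, 42)), Rational(1, 2)) = Pow(Add(Rational(-1, 42), I), Rational(1, 2)))
Mul(Add(Y, Add(-947, -1209)), Pow(Add(Function('F')(51), -4181), -1)) = Mul(Add(3, Add(-947, -1209)), Pow(Add(Mul(Rational(1, 42), Pow(Add(-42, Mul(1764, 51)), Rational(1, 2))), -4181), -1)) = Mul(Add(3, -2156), Pow(Add(Mul(Rational(1, 42), Pow(Add(-42, 89964), Rational(1, 2))), -4181), -1)) = Mul(-2153, Pow(Add(Mul(Rational(1, 42), Pow(89922, Rational(1, 2))), -4181), -1)) = Mul(-2153, Pow(Add(-4181, Mul(Rational(1, 42), Pow(89922, Rational(1, 2)))), -1))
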